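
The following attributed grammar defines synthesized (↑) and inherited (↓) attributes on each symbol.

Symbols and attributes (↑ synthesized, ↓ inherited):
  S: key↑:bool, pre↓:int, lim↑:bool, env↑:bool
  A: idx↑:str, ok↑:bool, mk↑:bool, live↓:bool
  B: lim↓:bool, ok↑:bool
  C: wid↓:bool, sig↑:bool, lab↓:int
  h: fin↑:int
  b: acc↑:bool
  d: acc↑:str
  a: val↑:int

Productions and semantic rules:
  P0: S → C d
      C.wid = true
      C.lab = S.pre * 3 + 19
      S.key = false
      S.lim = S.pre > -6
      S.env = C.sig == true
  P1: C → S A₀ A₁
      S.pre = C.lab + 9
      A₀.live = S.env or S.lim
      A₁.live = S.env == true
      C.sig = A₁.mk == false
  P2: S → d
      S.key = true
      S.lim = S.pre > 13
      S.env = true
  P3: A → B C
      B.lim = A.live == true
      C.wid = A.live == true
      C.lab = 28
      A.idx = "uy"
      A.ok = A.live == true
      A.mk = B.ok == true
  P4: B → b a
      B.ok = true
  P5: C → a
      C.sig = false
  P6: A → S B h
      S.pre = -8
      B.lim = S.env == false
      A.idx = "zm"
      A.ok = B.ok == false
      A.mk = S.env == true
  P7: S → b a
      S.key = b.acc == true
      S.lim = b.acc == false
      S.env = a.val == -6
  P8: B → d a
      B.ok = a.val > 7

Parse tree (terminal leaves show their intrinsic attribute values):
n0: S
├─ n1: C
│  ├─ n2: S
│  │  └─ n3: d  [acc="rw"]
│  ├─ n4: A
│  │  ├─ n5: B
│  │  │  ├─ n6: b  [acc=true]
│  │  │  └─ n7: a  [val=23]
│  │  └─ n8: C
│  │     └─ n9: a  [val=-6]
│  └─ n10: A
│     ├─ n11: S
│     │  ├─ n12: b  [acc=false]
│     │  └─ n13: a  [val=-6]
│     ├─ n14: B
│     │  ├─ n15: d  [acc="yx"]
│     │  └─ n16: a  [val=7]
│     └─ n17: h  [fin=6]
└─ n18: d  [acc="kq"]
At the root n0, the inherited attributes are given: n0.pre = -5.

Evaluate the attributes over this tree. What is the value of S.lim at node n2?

1. n0.pre = -5  [given at root]
2. n1.wid = true  [true]
3. n1.lab = 4  [S.pre * 3 + 19]
4. n2.pre = 13  [C.lab + 9]
5. n3.acc = "rw"  [terminal]
6. n2.key = true  [true]
7. n2.lim = false  [S.pre > 13]
8. n2.env = true  [true]
9. n4.live = true  [S.env or S.lim]
10. n5.lim = true  [A.live == true]
11. n6.acc = true  [terminal]
12. n7.val = 23  [terminal]
13. n5.ok = true  [true]
14. n8.wid = true  [A.live == true]
15. n8.lab = 28  [28]
16. n9.val = -6  [terminal]
17. n8.sig = false  [false]
18. n4.idx = "uy"  ["uy"]
19. n4.ok = true  [A.live == true]
20. n4.mk = true  [B.ok == true]
21. n10.live = true  [S.env == true]
22. n11.pre = -8  [-8]
23. n12.acc = false  [terminal]
24. n13.val = -6  [terminal]
25. n11.key = false  [b.acc == true]
26. n11.lim = true  [b.acc == false]
27. n11.env = true  [a.val == -6]
28. n14.lim = false  [S.env == false]
29. n15.acc = "yx"  [terminal]
30. n16.val = 7  [terminal]
31. n14.ok = false  [a.val > 7]
32. n17.fin = 6  [terminal]
33. n10.idx = "zm"  ["zm"]
34. n10.ok = true  [B.ok == false]
35. n10.mk = true  [S.env == true]
36. n1.sig = false  [A₁.mk == false]
37. n18.acc = "kq"  [terminal]
38. n0.key = false  [false]
39. n0.lim = true  [S.pre > -6]
40. n0.env = false  [C.sig == true]

false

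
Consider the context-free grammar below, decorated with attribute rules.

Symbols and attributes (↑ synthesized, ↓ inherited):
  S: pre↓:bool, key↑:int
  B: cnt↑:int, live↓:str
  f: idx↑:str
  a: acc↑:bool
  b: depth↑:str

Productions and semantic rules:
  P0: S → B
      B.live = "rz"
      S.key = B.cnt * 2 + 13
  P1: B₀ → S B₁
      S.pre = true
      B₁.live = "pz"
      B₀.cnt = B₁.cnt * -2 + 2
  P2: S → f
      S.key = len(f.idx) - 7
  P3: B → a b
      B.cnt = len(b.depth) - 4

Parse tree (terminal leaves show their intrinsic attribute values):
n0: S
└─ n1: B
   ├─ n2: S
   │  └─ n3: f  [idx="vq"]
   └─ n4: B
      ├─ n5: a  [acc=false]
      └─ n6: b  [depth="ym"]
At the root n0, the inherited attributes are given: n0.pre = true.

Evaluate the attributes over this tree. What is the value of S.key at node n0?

25

1. n0.pre = true  [given at root]
2. n1.live = "rz"  ["rz"]
3. n2.pre = true  [true]
4. n3.idx = "vq"  [terminal]
5. n2.key = -5  [len(f.idx) - 7]
6. n4.live = "pz"  ["pz"]
7. n5.acc = false  [terminal]
8. n6.depth = "ym"  [terminal]
9. n4.cnt = -2  [len(b.depth) - 4]
10. n1.cnt = 6  [B₁.cnt * -2 + 2]
11. n0.key = 25  [B.cnt * 2 + 13]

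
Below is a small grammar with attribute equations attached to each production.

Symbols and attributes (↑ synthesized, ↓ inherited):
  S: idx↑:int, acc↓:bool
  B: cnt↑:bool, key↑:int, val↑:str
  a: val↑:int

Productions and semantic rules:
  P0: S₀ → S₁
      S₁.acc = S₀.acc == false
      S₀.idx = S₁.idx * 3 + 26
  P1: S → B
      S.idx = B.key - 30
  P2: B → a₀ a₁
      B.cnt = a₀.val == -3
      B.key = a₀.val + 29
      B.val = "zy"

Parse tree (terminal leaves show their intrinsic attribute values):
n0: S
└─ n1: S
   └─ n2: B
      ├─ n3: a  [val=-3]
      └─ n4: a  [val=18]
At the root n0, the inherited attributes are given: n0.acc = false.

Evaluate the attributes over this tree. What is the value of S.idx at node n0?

14

1. n0.acc = false  [given at root]
2. n1.acc = true  [S₀.acc == false]
3. n3.val = -3  [terminal]
4. n4.val = 18  [terminal]
5. n2.cnt = true  [a₀.val == -3]
6. n2.key = 26  [a₀.val + 29]
7. n2.val = "zy"  ["zy"]
8. n1.idx = -4  [B.key - 30]
9. n0.idx = 14  [S₁.idx * 3 + 26]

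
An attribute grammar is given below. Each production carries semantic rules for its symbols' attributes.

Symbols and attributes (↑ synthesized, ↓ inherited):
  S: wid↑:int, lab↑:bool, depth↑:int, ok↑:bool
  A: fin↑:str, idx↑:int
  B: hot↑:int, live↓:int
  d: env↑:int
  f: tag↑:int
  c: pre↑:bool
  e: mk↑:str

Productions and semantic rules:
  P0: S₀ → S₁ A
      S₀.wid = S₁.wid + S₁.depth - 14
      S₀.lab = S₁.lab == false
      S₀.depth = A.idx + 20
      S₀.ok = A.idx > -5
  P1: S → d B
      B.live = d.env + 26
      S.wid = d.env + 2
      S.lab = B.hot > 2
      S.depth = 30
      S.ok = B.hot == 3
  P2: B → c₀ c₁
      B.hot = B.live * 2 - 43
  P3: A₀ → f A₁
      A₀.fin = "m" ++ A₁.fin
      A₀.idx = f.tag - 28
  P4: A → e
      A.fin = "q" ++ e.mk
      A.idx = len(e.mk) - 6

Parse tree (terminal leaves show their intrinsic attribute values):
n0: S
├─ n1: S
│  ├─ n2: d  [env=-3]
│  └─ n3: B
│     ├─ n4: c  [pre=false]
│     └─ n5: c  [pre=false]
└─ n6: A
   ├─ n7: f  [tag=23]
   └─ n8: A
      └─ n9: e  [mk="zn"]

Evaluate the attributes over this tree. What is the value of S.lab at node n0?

1. n2.env = -3  [terminal]
2. n3.live = 23  [d.env + 26]
3. n4.pre = false  [terminal]
4. n5.pre = false  [terminal]
5. n3.hot = 3  [B.live * 2 - 43]
6. n1.wid = -1  [d.env + 2]
7. n1.lab = true  [B.hot > 2]
8. n1.depth = 30  [30]
9. n1.ok = true  [B.hot == 3]
10. n7.tag = 23  [terminal]
11. n9.mk = "zn"  [terminal]
12. n8.fin = "qzn"  ["q" ++ e.mk]
13. n8.idx = -4  [len(e.mk) - 6]
14. n6.fin = "mqzn"  ["m" ++ A₁.fin]
15. n6.idx = -5  [f.tag - 28]
16. n0.wid = 15  [S₁.wid + S₁.depth - 14]
17. n0.lab = false  [S₁.lab == false]
18. n0.depth = 15  [A.idx + 20]
19. n0.ok = false  [A.idx > -5]

false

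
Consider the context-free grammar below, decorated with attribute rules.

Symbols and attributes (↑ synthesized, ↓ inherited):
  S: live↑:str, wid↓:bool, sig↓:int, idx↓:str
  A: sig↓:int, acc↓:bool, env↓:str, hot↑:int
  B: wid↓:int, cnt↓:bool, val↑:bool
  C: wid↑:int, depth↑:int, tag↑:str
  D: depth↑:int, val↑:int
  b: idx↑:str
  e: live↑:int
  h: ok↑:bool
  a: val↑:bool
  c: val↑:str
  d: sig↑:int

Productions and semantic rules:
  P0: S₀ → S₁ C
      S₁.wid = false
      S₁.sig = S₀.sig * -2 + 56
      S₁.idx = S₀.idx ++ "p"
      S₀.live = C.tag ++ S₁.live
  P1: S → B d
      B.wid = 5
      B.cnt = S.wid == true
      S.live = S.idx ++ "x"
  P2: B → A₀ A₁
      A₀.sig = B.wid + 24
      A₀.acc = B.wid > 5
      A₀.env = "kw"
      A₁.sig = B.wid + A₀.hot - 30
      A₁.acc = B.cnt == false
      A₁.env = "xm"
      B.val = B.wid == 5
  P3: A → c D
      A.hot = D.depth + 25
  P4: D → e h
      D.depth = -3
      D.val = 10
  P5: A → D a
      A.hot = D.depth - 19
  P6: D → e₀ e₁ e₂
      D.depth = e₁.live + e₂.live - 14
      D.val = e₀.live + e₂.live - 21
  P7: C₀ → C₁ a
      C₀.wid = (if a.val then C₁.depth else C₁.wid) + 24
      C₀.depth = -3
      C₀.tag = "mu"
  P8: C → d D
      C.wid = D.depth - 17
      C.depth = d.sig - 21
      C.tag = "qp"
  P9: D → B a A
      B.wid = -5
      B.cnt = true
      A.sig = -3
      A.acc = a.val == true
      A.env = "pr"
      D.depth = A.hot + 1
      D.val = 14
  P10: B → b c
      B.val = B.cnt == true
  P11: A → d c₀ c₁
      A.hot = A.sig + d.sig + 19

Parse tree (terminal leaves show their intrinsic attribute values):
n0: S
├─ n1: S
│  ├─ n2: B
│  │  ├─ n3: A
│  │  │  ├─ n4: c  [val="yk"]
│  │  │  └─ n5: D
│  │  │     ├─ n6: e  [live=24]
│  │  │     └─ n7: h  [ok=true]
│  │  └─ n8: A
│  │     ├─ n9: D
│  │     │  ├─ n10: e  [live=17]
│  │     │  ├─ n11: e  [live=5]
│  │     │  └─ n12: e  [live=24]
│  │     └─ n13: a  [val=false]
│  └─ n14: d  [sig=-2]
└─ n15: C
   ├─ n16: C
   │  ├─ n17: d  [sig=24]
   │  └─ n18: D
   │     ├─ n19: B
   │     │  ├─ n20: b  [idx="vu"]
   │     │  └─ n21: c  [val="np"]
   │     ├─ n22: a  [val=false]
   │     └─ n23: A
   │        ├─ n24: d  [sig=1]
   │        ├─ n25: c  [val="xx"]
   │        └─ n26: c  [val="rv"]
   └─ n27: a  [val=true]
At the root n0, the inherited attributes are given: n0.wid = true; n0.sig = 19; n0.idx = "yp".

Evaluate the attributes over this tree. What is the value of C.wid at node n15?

27

1. n0.wid = true  [given at root]
2. n0.sig = 19  [given at root]
3. n0.idx = "yp"  [given at root]
4. n1.wid = false  [false]
5. n1.sig = 18  [S₀.sig * -2 + 56]
6. n1.idx = "ypp"  [S₀.idx ++ "p"]
7. n2.wid = 5  [5]
8. n2.cnt = false  [S.wid == true]
9. n3.sig = 29  [B.wid + 24]
10. n3.acc = false  [B.wid > 5]
11. n3.env = "kw"  ["kw"]
12. n4.val = "yk"  [terminal]
13. n6.live = 24  [terminal]
14. n7.ok = true  [terminal]
15. n5.depth = -3  [-3]
16. n5.val = 10  [10]
17. n3.hot = 22  [D.depth + 25]
18. n8.sig = -3  [B.wid + A₀.hot - 30]
19. n8.acc = true  [B.cnt == false]
20. n8.env = "xm"  ["xm"]
21. n10.live = 17  [terminal]
22. n11.live = 5  [terminal]
23. n12.live = 24  [terminal]
24. n9.depth = 15  [e₁.live + e₂.live - 14]
25. n9.val = 20  [e₀.live + e₂.live - 21]
26. n13.val = false  [terminal]
27. n8.hot = -4  [D.depth - 19]
28. n2.val = true  [B.wid == 5]
29. n14.sig = -2  [terminal]
30. n1.live = "yppx"  [S.idx ++ "x"]
31. n17.sig = 24  [terminal]
32. n19.wid = -5  [-5]
33. n19.cnt = true  [true]
34. n20.idx = "vu"  [terminal]
35. n21.val = "np"  [terminal]
36. n19.val = true  [B.cnt == true]
37. n22.val = false  [terminal]
38. n23.sig = -3  [-3]
39. n23.acc = false  [a.val == true]
40. n23.env = "pr"  ["pr"]
41. n24.sig = 1  [terminal]
42. n25.val = "xx"  [terminal]
43. n26.val = "rv"  [terminal]
44. n23.hot = 17  [A.sig + d.sig + 19]
45. n18.depth = 18  [A.hot + 1]
46. n18.val = 14  [14]
47. n16.wid = 1  [D.depth - 17]
48. n16.depth = 3  [d.sig - 21]
49. n16.tag = "qp"  ["qp"]
50. n27.val = true  [terminal]
51. n15.wid = 27  [(if a.val then C₁.depth else C₁.wid) + 24]
52. n15.depth = -3  [-3]
53. n15.tag = "mu"  ["mu"]
54. n0.live = "muyppx"  [C.tag ++ S₁.live]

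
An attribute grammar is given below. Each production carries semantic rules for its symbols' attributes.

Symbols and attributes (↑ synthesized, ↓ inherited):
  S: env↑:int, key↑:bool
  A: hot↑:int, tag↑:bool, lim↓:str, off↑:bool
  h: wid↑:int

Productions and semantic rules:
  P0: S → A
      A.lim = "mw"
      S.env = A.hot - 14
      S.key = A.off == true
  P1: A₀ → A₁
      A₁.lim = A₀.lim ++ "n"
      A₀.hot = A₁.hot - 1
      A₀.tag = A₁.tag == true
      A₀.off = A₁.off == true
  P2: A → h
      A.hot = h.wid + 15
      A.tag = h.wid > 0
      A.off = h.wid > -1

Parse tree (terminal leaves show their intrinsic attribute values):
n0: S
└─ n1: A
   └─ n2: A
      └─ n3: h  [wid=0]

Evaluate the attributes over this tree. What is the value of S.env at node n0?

0

1. n1.lim = "mw"  ["mw"]
2. n2.lim = "mwn"  [A₀.lim ++ "n"]
3. n3.wid = 0  [terminal]
4. n2.hot = 15  [h.wid + 15]
5. n2.tag = false  [h.wid > 0]
6. n2.off = true  [h.wid > -1]
7. n1.hot = 14  [A₁.hot - 1]
8. n1.tag = false  [A₁.tag == true]
9. n1.off = true  [A₁.off == true]
10. n0.env = 0  [A.hot - 14]
11. n0.key = true  [A.off == true]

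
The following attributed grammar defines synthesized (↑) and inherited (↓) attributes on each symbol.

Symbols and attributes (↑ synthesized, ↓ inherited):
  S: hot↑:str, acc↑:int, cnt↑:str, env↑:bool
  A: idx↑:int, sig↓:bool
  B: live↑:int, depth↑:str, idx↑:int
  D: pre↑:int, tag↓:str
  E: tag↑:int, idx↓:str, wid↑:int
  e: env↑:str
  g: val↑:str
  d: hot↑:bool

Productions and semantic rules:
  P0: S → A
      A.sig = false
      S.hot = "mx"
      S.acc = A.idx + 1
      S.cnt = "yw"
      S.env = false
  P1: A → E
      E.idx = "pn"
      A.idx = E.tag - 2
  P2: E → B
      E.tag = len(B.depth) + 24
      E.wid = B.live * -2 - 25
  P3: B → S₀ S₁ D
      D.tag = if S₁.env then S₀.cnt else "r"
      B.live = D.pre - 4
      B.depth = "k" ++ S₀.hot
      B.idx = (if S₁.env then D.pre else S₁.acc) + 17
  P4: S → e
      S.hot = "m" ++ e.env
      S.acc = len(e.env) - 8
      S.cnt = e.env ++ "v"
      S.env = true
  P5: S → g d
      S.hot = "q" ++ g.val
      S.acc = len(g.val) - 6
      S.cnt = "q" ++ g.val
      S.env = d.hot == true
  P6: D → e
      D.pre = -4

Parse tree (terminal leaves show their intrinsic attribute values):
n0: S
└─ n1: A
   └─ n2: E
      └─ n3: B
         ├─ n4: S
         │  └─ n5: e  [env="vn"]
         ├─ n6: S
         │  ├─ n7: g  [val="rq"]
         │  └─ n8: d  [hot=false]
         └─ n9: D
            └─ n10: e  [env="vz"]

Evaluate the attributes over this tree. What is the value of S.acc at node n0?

1. n1.sig = false  [false]
2. n2.idx = "pn"  ["pn"]
3. n5.env = "vn"  [terminal]
4. n4.hot = "mvn"  ["m" ++ e.env]
5. n4.acc = -6  [len(e.env) - 8]
6. n4.cnt = "vnv"  [e.env ++ "v"]
7. n4.env = true  [true]
8. n7.val = "rq"  [terminal]
9. n8.hot = false  [terminal]
10. n6.hot = "qrq"  ["q" ++ g.val]
11. n6.acc = -4  [len(g.val) - 6]
12. n6.cnt = "qrq"  ["q" ++ g.val]
13. n6.env = false  [d.hot == true]
14. n9.tag = "r"  [if S₁.env then S₀.cnt else "r"]
15. n10.env = "vz"  [terminal]
16. n9.pre = -4  [-4]
17. n3.live = -8  [D.pre - 4]
18. n3.depth = "kmvn"  ["k" ++ S₀.hot]
19. n3.idx = 13  [(if S₁.env then D.pre else S₁.acc) + 17]
20. n2.tag = 28  [len(B.depth) + 24]
21. n2.wid = -9  [B.live * -2 - 25]
22. n1.idx = 26  [E.tag - 2]
23. n0.hot = "mx"  ["mx"]
24. n0.acc = 27  [A.idx + 1]
25. n0.cnt = "yw"  ["yw"]
26. n0.env = false  [false]

27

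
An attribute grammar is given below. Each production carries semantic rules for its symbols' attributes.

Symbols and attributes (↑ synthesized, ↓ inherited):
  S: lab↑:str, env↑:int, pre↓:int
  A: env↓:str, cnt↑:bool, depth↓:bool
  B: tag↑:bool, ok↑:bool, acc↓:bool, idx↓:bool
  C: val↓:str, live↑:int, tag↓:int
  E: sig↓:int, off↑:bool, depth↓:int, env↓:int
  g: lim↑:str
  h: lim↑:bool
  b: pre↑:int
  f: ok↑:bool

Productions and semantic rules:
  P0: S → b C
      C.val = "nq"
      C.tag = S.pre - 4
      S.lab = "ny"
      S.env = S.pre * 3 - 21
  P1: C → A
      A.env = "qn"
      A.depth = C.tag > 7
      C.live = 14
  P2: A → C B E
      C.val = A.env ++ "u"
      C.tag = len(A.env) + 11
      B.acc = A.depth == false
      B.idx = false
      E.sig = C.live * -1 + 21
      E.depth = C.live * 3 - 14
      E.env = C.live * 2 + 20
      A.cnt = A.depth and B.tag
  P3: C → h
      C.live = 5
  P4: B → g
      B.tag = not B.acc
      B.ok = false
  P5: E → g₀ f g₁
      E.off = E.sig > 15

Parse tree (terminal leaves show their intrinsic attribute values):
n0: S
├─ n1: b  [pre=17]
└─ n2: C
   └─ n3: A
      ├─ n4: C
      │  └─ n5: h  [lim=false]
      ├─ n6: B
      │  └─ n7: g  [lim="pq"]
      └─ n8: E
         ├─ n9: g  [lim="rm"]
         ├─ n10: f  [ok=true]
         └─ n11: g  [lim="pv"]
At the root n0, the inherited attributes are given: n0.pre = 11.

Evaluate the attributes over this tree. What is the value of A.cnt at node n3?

false

1. n0.pre = 11  [given at root]
2. n1.pre = 17  [terminal]
3. n2.val = "nq"  ["nq"]
4. n2.tag = 7  [S.pre - 4]
5. n3.env = "qn"  ["qn"]
6. n3.depth = false  [C.tag > 7]
7. n4.val = "qnu"  [A.env ++ "u"]
8. n4.tag = 13  [len(A.env) + 11]
9. n5.lim = false  [terminal]
10. n4.live = 5  [5]
11. n6.acc = true  [A.depth == false]
12. n6.idx = false  [false]
13. n7.lim = "pq"  [terminal]
14. n6.tag = false  [not B.acc]
15. n6.ok = false  [false]
16. n8.sig = 16  [C.live * -1 + 21]
17. n8.depth = 1  [C.live * 3 - 14]
18. n8.env = 30  [C.live * 2 + 20]
19. n9.lim = "rm"  [terminal]
20. n10.ok = true  [terminal]
21. n11.lim = "pv"  [terminal]
22. n8.off = true  [E.sig > 15]
23. n3.cnt = false  [A.depth and B.tag]
24. n2.live = 14  [14]
25. n0.lab = "ny"  ["ny"]
26. n0.env = 12  [S.pre * 3 - 21]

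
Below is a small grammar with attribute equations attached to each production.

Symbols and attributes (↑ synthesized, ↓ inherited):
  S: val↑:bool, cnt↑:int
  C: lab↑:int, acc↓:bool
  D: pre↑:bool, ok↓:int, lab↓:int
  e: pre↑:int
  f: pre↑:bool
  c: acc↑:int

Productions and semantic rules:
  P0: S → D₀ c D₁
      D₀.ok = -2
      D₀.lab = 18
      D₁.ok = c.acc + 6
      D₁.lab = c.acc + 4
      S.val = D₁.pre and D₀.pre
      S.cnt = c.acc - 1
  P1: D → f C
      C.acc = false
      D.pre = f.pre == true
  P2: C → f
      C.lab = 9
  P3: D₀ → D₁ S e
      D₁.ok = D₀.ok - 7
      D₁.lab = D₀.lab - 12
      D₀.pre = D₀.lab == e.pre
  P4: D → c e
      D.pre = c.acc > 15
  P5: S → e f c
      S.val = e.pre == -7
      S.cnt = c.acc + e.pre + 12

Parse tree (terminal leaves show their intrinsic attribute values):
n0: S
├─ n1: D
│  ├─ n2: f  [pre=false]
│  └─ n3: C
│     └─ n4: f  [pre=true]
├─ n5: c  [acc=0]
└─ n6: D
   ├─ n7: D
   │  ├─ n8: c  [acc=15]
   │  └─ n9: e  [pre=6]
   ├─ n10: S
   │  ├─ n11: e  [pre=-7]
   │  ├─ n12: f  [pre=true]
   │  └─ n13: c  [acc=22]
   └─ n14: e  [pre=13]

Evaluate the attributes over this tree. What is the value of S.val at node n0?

1. n1.ok = -2  [-2]
2. n1.lab = 18  [18]
3. n2.pre = false  [terminal]
4. n3.acc = false  [false]
5. n4.pre = true  [terminal]
6. n3.lab = 9  [9]
7. n1.pre = false  [f.pre == true]
8. n5.acc = 0  [terminal]
9. n6.ok = 6  [c.acc + 6]
10. n6.lab = 4  [c.acc + 4]
11. n7.ok = -1  [D₀.ok - 7]
12. n7.lab = -8  [D₀.lab - 12]
13. n8.acc = 15  [terminal]
14. n9.pre = 6  [terminal]
15. n7.pre = false  [c.acc > 15]
16. n11.pre = -7  [terminal]
17. n12.pre = true  [terminal]
18. n13.acc = 22  [terminal]
19. n10.val = true  [e.pre == -7]
20. n10.cnt = 27  [c.acc + e.pre + 12]
21. n14.pre = 13  [terminal]
22. n6.pre = false  [D₀.lab == e.pre]
23. n0.val = false  [D₁.pre and D₀.pre]
24. n0.cnt = -1  [c.acc - 1]

false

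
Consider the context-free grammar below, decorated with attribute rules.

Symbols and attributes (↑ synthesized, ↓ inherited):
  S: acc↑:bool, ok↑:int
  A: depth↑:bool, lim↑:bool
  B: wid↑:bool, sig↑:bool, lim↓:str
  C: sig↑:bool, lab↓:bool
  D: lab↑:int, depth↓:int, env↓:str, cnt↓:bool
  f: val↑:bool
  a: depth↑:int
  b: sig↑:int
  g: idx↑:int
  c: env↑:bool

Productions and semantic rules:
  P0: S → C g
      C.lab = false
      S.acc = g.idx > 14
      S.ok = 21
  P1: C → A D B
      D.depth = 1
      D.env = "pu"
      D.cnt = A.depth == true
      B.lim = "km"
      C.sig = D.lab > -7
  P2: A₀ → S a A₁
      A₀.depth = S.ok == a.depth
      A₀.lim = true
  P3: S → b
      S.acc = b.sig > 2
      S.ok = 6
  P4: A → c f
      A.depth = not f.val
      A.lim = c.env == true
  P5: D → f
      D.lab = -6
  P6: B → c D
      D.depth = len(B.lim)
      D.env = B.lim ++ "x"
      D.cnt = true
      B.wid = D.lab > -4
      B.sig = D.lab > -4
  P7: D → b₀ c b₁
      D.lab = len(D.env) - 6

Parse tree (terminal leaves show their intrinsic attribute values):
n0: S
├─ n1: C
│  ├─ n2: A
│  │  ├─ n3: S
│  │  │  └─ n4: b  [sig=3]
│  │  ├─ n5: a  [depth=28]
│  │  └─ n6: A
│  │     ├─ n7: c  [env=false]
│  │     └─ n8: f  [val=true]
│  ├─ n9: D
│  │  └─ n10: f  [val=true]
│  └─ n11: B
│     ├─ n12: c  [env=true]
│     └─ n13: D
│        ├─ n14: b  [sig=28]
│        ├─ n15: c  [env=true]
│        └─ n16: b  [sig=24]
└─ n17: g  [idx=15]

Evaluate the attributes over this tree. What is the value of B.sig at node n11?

1. n1.lab = false  [false]
2. n4.sig = 3  [terminal]
3. n3.acc = true  [b.sig > 2]
4. n3.ok = 6  [6]
5. n5.depth = 28  [terminal]
6. n7.env = false  [terminal]
7. n8.val = true  [terminal]
8. n6.depth = false  [not f.val]
9. n6.lim = false  [c.env == true]
10. n2.depth = false  [S.ok == a.depth]
11. n2.lim = true  [true]
12. n9.depth = 1  [1]
13. n9.env = "pu"  ["pu"]
14. n9.cnt = false  [A.depth == true]
15. n10.val = true  [terminal]
16. n9.lab = -6  [-6]
17. n11.lim = "km"  ["km"]
18. n12.env = true  [terminal]
19. n13.depth = 2  [len(B.lim)]
20. n13.env = "kmx"  [B.lim ++ "x"]
21. n13.cnt = true  [true]
22. n14.sig = 28  [terminal]
23. n15.env = true  [terminal]
24. n16.sig = 24  [terminal]
25. n13.lab = -3  [len(D.env) - 6]
26. n11.wid = true  [D.lab > -4]
27. n11.sig = true  [D.lab > -4]
28. n1.sig = true  [D.lab > -7]
29. n17.idx = 15  [terminal]
30. n0.acc = true  [g.idx > 14]
31. n0.ok = 21  [21]

true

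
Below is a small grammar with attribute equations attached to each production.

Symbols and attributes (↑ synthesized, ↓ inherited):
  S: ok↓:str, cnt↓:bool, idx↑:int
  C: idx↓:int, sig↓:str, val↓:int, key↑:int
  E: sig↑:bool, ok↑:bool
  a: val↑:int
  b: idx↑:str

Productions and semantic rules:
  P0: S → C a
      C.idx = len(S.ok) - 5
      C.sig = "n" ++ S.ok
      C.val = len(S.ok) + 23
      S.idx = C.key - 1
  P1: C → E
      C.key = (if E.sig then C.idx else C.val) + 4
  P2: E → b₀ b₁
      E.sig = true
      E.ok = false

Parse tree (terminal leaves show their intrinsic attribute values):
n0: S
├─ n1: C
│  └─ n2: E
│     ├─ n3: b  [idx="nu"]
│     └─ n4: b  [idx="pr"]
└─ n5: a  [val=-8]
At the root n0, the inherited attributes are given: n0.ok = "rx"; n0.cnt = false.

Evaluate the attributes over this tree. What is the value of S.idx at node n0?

1. n0.ok = "rx"  [given at root]
2. n0.cnt = false  [given at root]
3. n1.idx = -3  [len(S.ok) - 5]
4. n1.sig = "nrx"  ["n" ++ S.ok]
5. n1.val = 25  [len(S.ok) + 23]
6. n3.idx = "nu"  [terminal]
7. n4.idx = "pr"  [terminal]
8. n2.sig = true  [true]
9. n2.ok = false  [false]
10. n1.key = 1  [(if E.sig then C.idx else C.val) + 4]
11. n5.val = -8  [terminal]
12. n0.idx = 0  [C.key - 1]

0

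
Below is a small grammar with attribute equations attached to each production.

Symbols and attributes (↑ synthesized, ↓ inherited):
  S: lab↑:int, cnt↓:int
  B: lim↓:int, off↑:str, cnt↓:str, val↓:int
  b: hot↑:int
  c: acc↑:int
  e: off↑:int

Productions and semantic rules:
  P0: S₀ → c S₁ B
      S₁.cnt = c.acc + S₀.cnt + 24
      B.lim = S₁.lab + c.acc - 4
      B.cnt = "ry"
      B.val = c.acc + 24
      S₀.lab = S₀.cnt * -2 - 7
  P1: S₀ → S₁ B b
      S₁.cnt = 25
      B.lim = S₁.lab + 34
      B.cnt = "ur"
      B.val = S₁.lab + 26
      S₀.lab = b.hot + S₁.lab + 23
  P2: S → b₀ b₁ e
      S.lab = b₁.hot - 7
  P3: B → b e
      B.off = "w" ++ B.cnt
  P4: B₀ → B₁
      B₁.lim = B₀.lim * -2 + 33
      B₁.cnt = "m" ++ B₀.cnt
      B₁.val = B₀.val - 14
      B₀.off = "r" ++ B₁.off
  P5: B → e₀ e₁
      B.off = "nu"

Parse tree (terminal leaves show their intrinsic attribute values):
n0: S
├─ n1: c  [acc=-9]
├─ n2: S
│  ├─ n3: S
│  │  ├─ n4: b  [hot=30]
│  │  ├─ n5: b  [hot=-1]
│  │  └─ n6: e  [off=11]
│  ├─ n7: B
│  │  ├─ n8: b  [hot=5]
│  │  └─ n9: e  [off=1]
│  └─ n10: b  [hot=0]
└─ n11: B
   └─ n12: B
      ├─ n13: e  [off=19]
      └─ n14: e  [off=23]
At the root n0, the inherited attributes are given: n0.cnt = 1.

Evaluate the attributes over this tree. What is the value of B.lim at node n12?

1. n0.cnt = 1  [given at root]
2. n1.acc = -9  [terminal]
3. n2.cnt = 16  [c.acc + S₀.cnt + 24]
4. n3.cnt = 25  [25]
5. n4.hot = 30  [terminal]
6. n5.hot = -1  [terminal]
7. n6.off = 11  [terminal]
8. n3.lab = -8  [b₁.hot - 7]
9. n7.lim = 26  [S₁.lab + 34]
10. n7.cnt = "ur"  ["ur"]
11. n7.val = 18  [S₁.lab + 26]
12. n8.hot = 5  [terminal]
13. n9.off = 1  [terminal]
14. n7.off = "wur"  ["w" ++ B.cnt]
15. n10.hot = 0  [terminal]
16. n2.lab = 15  [b.hot + S₁.lab + 23]
17. n11.lim = 2  [S₁.lab + c.acc - 4]
18. n11.cnt = "ry"  ["ry"]
19. n11.val = 15  [c.acc + 24]
20. n12.lim = 29  [B₀.lim * -2 + 33]
21. n12.cnt = "mry"  ["m" ++ B₀.cnt]
22. n12.val = 1  [B₀.val - 14]
23. n13.off = 19  [terminal]
24. n14.off = 23  [terminal]
25. n12.off = "nu"  ["nu"]
26. n11.off = "rnu"  ["r" ++ B₁.off]
27. n0.lab = -9  [S₀.cnt * -2 - 7]

29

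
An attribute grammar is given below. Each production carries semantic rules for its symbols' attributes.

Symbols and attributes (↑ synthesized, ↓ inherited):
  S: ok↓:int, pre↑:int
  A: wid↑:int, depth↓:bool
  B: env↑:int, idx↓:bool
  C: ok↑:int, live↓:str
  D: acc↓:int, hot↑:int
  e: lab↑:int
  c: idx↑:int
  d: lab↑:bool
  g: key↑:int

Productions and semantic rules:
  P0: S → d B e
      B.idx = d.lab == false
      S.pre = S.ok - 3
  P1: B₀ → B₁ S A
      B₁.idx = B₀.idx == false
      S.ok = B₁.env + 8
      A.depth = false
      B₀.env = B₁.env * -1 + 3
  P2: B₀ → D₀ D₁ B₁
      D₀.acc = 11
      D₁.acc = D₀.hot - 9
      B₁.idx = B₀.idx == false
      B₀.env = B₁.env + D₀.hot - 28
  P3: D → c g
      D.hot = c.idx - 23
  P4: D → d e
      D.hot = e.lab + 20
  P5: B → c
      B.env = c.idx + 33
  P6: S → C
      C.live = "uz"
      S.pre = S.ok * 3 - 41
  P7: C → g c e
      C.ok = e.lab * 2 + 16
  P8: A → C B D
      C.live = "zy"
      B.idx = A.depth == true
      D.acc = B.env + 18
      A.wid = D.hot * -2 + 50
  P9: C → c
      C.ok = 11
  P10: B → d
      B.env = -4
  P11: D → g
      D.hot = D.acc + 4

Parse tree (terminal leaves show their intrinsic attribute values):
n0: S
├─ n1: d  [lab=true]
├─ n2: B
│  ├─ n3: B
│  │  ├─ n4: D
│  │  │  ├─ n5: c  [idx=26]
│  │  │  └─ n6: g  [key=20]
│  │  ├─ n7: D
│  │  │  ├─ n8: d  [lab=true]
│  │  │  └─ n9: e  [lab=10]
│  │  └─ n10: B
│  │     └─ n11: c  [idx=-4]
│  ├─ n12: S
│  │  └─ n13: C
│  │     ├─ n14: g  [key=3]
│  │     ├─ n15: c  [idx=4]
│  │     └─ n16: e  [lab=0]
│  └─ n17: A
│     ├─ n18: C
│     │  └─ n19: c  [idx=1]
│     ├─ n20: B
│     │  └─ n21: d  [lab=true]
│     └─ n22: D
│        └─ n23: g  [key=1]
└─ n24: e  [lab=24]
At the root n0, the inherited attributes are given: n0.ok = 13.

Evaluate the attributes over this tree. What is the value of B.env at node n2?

1. n0.ok = 13  [given at root]
2. n1.lab = true  [terminal]
3. n2.idx = false  [d.lab == false]
4. n3.idx = true  [B₀.idx == false]
5. n4.acc = 11  [11]
6. n5.idx = 26  [terminal]
7. n6.key = 20  [terminal]
8. n4.hot = 3  [c.idx - 23]
9. n7.acc = -6  [D₀.hot - 9]
10. n8.lab = true  [terminal]
11. n9.lab = 10  [terminal]
12. n7.hot = 30  [e.lab + 20]
13. n10.idx = false  [B₀.idx == false]
14. n11.idx = -4  [terminal]
15. n10.env = 29  [c.idx + 33]
16. n3.env = 4  [B₁.env + D₀.hot - 28]
17. n12.ok = 12  [B₁.env + 8]
18. n13.live = "uz"  ["uz"]
19. n14.key = 3  [terminal]
20. n15.idx = 4  [terminal]
21. n16.lab = 0  [terminal]
22. n13.ok = 16  [e.lab * 2 + 16]
23. n12.pre = -5  [S.ok * 3 - 41]
24. n17.depth = false  [false]
25. n18.live = "zy"  ["zy"]
26. n19.idx = 1  [terminal]
27. n18.ok = 11  [11]
28. n20.idx = false  [A.depth == true]
29. n21.lab = true  [terminal]
30. n20.env = -4  [-4]
31. n22.acc = 14  [B.env + 18]
32. n23.key = 1  [terminal]
33. n22.hot = 18  [D.acc + 4]
34. n17.wid = 14  [D.hot * -2 + 50]
35. n2.env = -1  [B₁.env * -1 + 3]
36. n24.lab = 24  [terminal]
37. n0.pre = 10  [S.ok - 3]

-1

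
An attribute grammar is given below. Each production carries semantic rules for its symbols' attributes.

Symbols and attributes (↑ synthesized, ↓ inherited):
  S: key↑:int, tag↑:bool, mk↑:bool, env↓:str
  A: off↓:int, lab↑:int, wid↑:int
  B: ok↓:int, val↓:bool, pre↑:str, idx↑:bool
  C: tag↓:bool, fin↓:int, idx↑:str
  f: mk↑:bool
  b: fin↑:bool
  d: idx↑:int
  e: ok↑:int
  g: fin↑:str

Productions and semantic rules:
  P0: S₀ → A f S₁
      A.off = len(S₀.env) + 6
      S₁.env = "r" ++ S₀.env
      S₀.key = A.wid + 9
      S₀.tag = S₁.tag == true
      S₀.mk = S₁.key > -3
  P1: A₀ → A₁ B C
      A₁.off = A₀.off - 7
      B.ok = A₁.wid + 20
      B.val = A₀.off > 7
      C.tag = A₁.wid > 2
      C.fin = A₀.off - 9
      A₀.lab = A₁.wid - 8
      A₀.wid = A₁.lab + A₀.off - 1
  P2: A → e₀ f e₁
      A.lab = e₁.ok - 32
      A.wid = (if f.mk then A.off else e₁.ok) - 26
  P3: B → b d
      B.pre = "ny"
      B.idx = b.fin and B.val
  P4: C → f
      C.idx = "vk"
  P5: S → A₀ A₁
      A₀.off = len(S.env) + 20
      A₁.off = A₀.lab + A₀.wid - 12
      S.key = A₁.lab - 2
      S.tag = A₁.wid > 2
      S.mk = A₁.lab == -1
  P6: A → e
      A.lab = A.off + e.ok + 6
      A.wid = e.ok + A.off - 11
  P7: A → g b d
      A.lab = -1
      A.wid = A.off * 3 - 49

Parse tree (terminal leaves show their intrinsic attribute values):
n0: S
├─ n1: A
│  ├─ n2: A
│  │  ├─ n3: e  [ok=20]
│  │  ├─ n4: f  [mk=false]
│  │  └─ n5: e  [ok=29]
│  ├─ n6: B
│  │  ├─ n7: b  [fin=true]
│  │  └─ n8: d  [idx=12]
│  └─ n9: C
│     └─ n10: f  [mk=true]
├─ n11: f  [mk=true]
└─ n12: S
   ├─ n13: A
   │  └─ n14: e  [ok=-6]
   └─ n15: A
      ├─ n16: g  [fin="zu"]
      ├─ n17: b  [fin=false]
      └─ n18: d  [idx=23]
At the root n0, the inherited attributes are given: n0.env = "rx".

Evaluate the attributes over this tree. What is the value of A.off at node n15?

1. n0.env = "rx"  [given at root]
2. n1.off = 8  [len(S₀.env) + 6]
3. n2.off = 1  [A₀.off - 7]
4. n3.ok = 20  [terminal]
5. n4.mk = false  [terminal]
6. n5.ok = 29  [terminal]
7. n2.lab = -3  [e₁.ok - 32]
8. n2.wid = 3  [(if f.mk then A.off else e₁.ok) - 26]
9. n6.ok = 23  [A₁.wid + 20]
10. n6.val = true  [A₀.off > 7]
11. n7.fin = true  [terminal]
12. n8.idx = 12  [terminal]
13. n6.pre = "ny"  ["ny"]
14. n6.idx = true  [b.fin and B.val]
15. n9.tag = true  [A₁.wid > 2]
16. n9.fin = -1  [A₀.off - 9]
17. n10.mk = true  [terminal]
18. n9.idx = "vk"  ["vk"]
19. n1.lab = -5  [A₁.wid - 8]
20. n1.wid = 4  [A₁.lab + A₀.off - 1]
21. n11.mk = true  [terminal]
22. n12.env = "rrx"  ["r" ++ S₀.env]
23. n13.off = 23  [len(S.env) + 20]
24. n14.ok = -6  [terminal]
25. n13.lab = 23  [A.off + e.ok + 6]
26. n13.wid = 6  [e.ok + A.off - 11]
27. n15.off = 17  [A₀.lab + A₀.wid - 12]
28. n16.fin = "zu"  [terminal]
29. n17.fin = false  [terminal]
30. n18.idx = 23  [terminal]
31. n15.lab = -1  [-1]
32. n15.wid = 2  [A.off * 3 - 49]
33. n12.key = -3  [A₁.lab - 2]
34. n12.tag = false  [A₁.wid > 2]
35. n12.mk = true  [A₁.lab == -1]
36. n0.key = 13  [A.wid + 9]
37. n0.tag = false  [S₁.tag == true]
38. n0.mk = false  [S₁.key > -3]

17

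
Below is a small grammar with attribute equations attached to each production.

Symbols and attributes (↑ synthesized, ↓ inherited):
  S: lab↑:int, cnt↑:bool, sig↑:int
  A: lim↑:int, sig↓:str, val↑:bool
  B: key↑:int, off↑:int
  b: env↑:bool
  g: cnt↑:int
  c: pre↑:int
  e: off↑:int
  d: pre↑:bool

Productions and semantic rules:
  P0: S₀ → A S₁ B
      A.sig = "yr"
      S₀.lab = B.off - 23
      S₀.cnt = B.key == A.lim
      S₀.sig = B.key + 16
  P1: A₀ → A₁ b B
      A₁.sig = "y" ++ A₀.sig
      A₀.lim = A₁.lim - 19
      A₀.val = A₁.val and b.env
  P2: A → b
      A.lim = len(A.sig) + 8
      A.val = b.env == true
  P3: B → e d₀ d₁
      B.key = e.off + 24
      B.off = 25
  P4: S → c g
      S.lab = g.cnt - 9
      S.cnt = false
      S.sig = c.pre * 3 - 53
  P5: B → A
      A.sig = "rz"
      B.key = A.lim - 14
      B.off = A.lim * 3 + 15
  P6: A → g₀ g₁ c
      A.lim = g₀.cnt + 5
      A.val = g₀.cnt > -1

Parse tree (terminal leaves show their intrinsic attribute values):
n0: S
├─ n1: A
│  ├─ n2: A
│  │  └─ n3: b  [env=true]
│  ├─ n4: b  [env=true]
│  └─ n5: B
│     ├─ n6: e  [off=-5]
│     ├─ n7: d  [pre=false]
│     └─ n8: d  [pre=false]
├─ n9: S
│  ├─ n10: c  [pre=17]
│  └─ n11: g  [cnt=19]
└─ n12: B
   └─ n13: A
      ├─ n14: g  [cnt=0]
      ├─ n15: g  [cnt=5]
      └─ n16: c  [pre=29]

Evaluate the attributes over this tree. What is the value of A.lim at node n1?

-8

1. n1.sig = "yr"  ["yr"]
2. n2.sig = "yyr"  ["y" ++ A₀.sig]
3. n3.env = true  [terminal]
4. n2.lim = 11  [len(A.sig) + 8]
5. n2.val = true  [b.env == true]
6. n4.env = true  [terminal]
7. n6.off = -5  [terminal]
8. n7.pre = false  [terminal]
9. n8.pre = false  [terminal]
10. n5.key = 19  [e.off + 24]
11. n5.off = 25  [25]
12. n1.lim = -8  [A₁.lim - 19]
13. n1.val = true  [A₁.val and b.env]
14. n10.pre = 17  [terminal]
15. n11.cnt = 19  [terminal]
16. n9.lab = 10  [g.cnt - 9]
17. n9.cnt = false  [false]
18. n9.sig = -2  [c.pre * 3 - 53]
19. n13.sig = "rz"  ["rz"]
20. n14.cnt = 0  [terminal]
21. n15.cnt = 5  [terminal]
22. n16.pre = 29  [terminal]
23. n13.lim = 5  [g₀.cnt + 5]
24. n13.val = true  [g₀.cnt > -1]
25. n12.key = -9  [A.lim - 14]
26. n12.off = 30  [A.lim * 3 + 15]
27. n0.lab = 7  [B.off - 23]
28. n0.cnt = false  [B.key == A.lim]
29. n0.sig = 7  [B.key + 16]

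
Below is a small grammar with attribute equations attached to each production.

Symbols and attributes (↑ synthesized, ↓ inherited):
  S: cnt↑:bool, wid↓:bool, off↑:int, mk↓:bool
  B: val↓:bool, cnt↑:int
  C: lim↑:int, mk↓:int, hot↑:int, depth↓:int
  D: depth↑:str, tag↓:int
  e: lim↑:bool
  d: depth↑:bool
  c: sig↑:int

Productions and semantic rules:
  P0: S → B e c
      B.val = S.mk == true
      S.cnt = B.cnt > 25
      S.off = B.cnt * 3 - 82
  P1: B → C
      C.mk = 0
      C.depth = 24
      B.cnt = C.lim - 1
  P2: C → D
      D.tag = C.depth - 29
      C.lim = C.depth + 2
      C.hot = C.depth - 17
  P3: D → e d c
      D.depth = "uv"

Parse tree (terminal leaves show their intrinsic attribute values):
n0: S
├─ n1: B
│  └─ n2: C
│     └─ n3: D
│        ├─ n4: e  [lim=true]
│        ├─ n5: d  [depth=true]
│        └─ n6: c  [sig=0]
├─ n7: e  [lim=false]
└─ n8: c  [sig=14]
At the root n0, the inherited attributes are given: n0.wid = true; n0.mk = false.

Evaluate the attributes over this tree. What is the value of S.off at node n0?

1. n0.wid = true  [given at root]
2. n0.mk = false  [given at root]
3. n1.val = false  [S.mk == true]
4. n2.mk = 0  [0]
5. n2.depth = 24  [24]
6. n3.tag = -5  [C.depth - 29]
7. n4.lim = true  [terminal]
8. n5.depth = true  [terminal]
9. n6.sig = 0  [terminal]
10. n3.depth = "uv"  ["uv"]
11. n2.lim = 26  [C.depth + 2]
12. n2.hot = 7  [C.depth - 17]
13. n1.cnt = 25  [C.lim - 1]
14. n7.lim = false  [terminal]
15. n8.sig = 14  [terminal]
16. n0.cnt = false  [B.cnt > 25]
17. n0.off = -7  [B.cnt * 3 - 82]

-7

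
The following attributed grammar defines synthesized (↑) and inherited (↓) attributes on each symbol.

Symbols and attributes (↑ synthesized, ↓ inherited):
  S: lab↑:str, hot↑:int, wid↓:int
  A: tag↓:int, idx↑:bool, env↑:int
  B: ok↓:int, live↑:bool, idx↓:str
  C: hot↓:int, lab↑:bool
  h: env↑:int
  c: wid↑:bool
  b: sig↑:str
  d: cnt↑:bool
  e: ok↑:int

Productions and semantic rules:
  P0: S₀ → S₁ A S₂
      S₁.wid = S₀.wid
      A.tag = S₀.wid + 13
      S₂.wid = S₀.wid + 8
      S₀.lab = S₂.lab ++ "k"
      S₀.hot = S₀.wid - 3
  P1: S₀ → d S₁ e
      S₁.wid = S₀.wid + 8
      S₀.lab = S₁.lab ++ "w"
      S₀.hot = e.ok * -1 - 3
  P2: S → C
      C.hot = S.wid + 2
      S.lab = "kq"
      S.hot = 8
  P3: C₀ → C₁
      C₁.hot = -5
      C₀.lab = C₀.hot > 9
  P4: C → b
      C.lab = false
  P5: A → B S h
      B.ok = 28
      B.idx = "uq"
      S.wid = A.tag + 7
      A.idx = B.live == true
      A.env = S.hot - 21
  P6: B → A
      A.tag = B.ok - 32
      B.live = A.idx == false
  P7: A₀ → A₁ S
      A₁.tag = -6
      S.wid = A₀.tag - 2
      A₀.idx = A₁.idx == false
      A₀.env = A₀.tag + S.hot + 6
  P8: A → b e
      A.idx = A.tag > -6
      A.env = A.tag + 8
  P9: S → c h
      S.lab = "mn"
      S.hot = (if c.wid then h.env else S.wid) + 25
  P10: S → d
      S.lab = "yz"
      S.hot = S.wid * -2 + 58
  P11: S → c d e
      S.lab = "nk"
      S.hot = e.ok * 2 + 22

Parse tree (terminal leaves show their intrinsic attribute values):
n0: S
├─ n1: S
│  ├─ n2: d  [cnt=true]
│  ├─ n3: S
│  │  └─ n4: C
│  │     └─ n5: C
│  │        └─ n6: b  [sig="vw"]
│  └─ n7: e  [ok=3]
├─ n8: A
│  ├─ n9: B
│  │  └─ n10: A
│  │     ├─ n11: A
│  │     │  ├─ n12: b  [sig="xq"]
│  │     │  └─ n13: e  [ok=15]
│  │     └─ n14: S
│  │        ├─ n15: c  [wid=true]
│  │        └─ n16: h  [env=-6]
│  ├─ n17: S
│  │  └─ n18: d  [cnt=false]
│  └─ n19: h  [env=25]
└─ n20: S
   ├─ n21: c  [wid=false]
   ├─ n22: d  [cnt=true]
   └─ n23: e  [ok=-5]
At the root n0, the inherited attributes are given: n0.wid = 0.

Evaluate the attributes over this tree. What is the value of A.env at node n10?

21

1. n0.wid = 0  [given at root]
2. n1.wid = 0  [S₀.wid]
3. n2.cnt = true  [terminal]
4. n3.wid = 8  [S₀.wid + 8]
5. n4.hot = 10  [S.wid + 2]
6. n5.hot = -5  [-5]
7. n6.sig = "vw"  [terminal]
8. n5.lab = false  [false]
9. n4.lab = true  [C₀.hot > 9]
10. n3.lab = "kq"  ["kq"]
11. n3.hot = 8  [8]
12. n7.ok = 3  [terminal]
13. n1.lab = "kqw"  [S₁.lab ++ "w"]
14. n1.hot = -6  [e.ok * -1 - 3]
15. n8.tag = 13  [S₀.wid + 13]
16. n9.ok = 28  [28]
17. n9.idx = "uq"  ["uq"]
18. n10.tag = -4  [B.ok - 32]
19. n11.tag = -6  [-6]
20. n12.sig = "xq"  [terminal]
21. n13.ok = 15  [terminal]
22. n11.idx = false  [A.tag > -6]
23. n11.env = 2  [A.tag + 8]
24. n14.wid = -6  [A₀.tag - 2]
25. n15.wid = true  [terminal]
26. n16.env = -6  [terminal]
27. n14.lab = "mn"  ["mn"]
28. n14.hot = 19  [(if c.wid then h.env else S.wid) + 25]
29. n10.idx = true  [A₁.idx == false]
30. n10.env = 21  [A₀.tag + S.hot + 6]
31. n9.live = false  [A.idx == false]
32. n17.wid = 20  [A.tag + 7]
33. n18.cnt = false  [terminal]
34. n17.lab = "yz"  ["yz"]
35. n17.hot = 18  [S.wid * -2 + 58]
36. n19.env = 25  [terminal]
37. n8.idx = false  [B.live == true]
38. n8.env = -3  [S.hot - 21]
39. n20.wid = 8  [S₀.wid + 8]
40. n21.wid = false  [terminal]
41. n22.cnt = true  [terminal]
42. n23.ok = -5  [terminal]
43. n20.lab = "nk"  ["nk"]
44. n20.hot = 12  [e.ok * 2 + 22]
45. n0.lab = "nkk"  [S₂.lab ++ "k"]
46. n0.hot = -3  [S₀.wid - 3]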